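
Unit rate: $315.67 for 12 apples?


Unit rate = total / quantity
= 315.67 / 12
= $26.31 per unit

$26.31 per unit


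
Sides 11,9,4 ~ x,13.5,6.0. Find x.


Scale factor = 13.5/9 = 1.5
Missing side = 11 × 1.5
= 16.5

16.5


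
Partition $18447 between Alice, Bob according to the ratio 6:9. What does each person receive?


Total parts = 6 + 9 = 15
Alice: 18447 × 6/15 = 7378.80
Bob: 18447 × 9/15 = 11068.20
= Alice: $7378.80, Bob: $11068.20

Alice: $7378.80, Bob: $11068.20


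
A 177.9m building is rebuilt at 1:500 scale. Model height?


Model size = real / scale
= 177.9 / 500
= 0.3558 m

0.3558 m


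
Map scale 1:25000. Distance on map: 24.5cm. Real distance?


Real distance = map distance × scale
= 24.5cm × 25000
= 612500 cm = 6125.0 m
= 6.125 km

6.125 km


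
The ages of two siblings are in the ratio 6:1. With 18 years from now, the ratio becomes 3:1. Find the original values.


Let A = 6k, B = 1k.
(6k + 18) / (1k + 18) = 3/1
Cross-multiply: 1(6k + 18) = 3(1k + 18)
6k + 18 = 3k + 54
6k - 3k = 54 - 18
3k = 36
k = 36/3 = 12
A = 6×12 = 72, B = 1×12 = 12
= A = 72, B = 12

A = 72, B = 12


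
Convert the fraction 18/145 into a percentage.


Percentage = (part / whole) × 100
= (18 / 145) × 100
≈ 12.41%

12.41%


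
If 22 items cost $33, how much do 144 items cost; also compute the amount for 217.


Direct proportion: y/x = constant
k = 33/22 = 1.5000
y at x=144: k × 144 = 33 × 144 / 22 = 4752/22 = 216.00
y at x=217: k × 217 = 33 × 217 / 22 = 7161/22 = 325.50
= 216.00 and 325.50

216.00 and 325.50


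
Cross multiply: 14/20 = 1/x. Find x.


Cross multiply: 14 × x = 20 × 1
14x = 20
x = 20 / 14
= 1.43

1.43


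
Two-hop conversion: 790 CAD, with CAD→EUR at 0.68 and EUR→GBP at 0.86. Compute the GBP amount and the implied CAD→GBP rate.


Step 1: 790 CAD × 0.68 = 537.20 EUR
Step 2: 537.20 EUR × 0.86 = 461.99 GBP
Implied rate CAD→GBP = 0.68 × 0.86 = 0.5848
= 461.99 GBP; implied rate 0.5848 GBP/CAD

461.99 GBP; implied rate 0.5848 GBP/CAD


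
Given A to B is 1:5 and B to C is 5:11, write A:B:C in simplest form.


Match B: multiply A:B by 5 → 5:25
Multiply B:C by 5 → 25:55
Combined: 5:25:55
GCD = 5
= 1:5:11

1:5:11


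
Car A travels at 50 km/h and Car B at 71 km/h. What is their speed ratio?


Ratio = 50:71
GCD = 1
Simplified = 50:71
Time ratio (same distance) = 71:50
Speed ratio = 50:71

50:71


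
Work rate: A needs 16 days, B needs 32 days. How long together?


Rate of A = 1/16 per day
Rate of B = 1/32 per day
Combined rate = 1/16 + 1/32 = 48/512 ≈ 0.0938 per day
Days = 1 / combined rate = 512/48
≈ 10.67 days

10.67 days


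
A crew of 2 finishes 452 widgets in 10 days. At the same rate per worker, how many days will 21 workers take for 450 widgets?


Days ∝ work / workers, so d₂ = d₁ × (m₁/m₂) × (w₂/w₁)
Workers factor (inverse): 2/21 ≈ 0.0952
Work factor (direct): 450/452 ≈ 0.9956
d₂ = 10 × 2/21 × 450/452 = (10 × 2 × 450) / (21 × 452) = 9000/9492
≈ 0.95 days

0.95 days


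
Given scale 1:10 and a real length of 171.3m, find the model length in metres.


Model size = real / scale
= 171.3 / 10
= 17.1300 m

17.1300 m


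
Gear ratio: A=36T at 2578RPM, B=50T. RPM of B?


Gear ratio = 36:50 = 18:25
RPM_B = RPM_A × (teeth_A / teeth_B)
= 2578 × (36/50)
= 1856.2 RPM

1856.2 RPM


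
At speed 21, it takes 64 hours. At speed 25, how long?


Inverse proportion: x × y = constant
k = 21 × 64 = 1344
y₂ = k / 25 = 1344 / 25
= 53.76

53.76


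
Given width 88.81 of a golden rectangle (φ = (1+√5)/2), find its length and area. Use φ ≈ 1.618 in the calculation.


φ = (1 + √5) / 2 ≈ 1.618
Length = width × φ = 88.81 × 1.618 = 143.69458
≈ 143.69
Area = width × length = 88.81 × 143.69458 = 12761.5156498 ≈ 12761.52
= Length: 143.69, Area: 12761.52

Length: 143.69, Area: 12761.52


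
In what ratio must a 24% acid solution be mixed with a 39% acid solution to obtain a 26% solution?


Let x parts of 24% mix with y parts of 39%.
24x + 39y = 26(x + y)
24x + 39y = 26x + 26y
x(24 - 26) = y(26 - 39)
x/y = (39 - 26)/(26 - 24) = 13/2
Simplify: 13:2
= 13:2

13:2


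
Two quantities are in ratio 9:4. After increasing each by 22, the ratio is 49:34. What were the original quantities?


Let A = 9k, B = 4k.
(9k + 22) / (4k + 22) = 49/34
Cross-multiply: 34(9k + 22) = 49(4k + 22)
306k + 748 = 196k + 1078
306k - 196k = 1078 - 748
110k = 330
k = 330/110 = 3
A = 9×3 = 27, B = 4×3 = 12
= A = 27, B = 12

A = 27, B = 12


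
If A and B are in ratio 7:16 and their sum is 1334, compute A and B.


Let A = 7k, B = 16k.
7k + 16k = 1334
23k = 1334 → k = 1334/23 = 58
A = 7×58 = 406, B = 16×58 = 928
= A = 406, B = 928

A = 406, B = 928


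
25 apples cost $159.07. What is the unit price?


Unit rate = total / quantity
= 159.07 / 25
= $6.36 per unit

$6.36 per unit


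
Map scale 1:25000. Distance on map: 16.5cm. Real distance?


Real distance = map distance × scale
= 16.5cm × 25000
= 412500 cm = 4125.0 m
= 4.125 km

4.125 km


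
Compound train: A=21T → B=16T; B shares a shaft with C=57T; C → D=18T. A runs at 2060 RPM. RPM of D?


Stage 1: RPM_B = RPM_A × t_A/t_B = 2060 × 21/16 = 43260/16 = 2703.75
B and C share a shaft → RPM_C = RPM_B
Stage 2: RPM_D = RPM_C × t_C/t_D = RPM_A × (t_A×t_C)/(t_B×t_D)
Overall ratio = (21×57)/(16×18) = 1197/288
RPM_D = 2060 × 1197/288 = 2465820/288
≈ 8561.88 RPM

8561.88 RPM


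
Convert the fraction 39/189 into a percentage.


Percentage = (part / whole) × 100
= (39 / 189) × 100
≈ 20.63%

20.63%


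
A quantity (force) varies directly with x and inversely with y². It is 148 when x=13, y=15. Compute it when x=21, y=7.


z = k·x/y²
Solve for k using the known point: k = z·y²/x = 148×225/13 = 33300/13 ≈ 2561.5385
Now evaluate at x=21, y=7:
z = k × 21 / 49 = (33300 × 21) / (13 × 49) = 699300/637
≈ 1097.8022

1097.8022


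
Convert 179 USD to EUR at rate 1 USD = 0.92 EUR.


Amount × rate = 179 × 0.92
= 164.68 EUR

164.68 EUR


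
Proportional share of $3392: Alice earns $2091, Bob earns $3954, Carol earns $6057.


Total income = 2091 + 3954 + 6057 = $12102
Alice: $3392 × 2091/12102 = $586.07
Bob: $3392 × 3954/12102 = $1108.24
Carol: $3392 × 6057/12102 = $1697.68
= Alice: $586.07, Bob: $1108.24, Carol: $1697.68

Alice: $586.07, Bob: $1108.24, Carol: $1697.68


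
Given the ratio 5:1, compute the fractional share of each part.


Total parts = 5 + 1 = 6
First part: 5/6 = 5/6
Second part: 1/6 = 1/6
= 5/6 and 1/6

5/6 and 1/6


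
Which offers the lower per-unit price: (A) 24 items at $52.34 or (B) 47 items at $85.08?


Deal A: $52.34/24 = $2.1808/unit
Deal B: $85.08/47 = $1.8102/unit
B is cheaper per unit
= Deal B

Deal B


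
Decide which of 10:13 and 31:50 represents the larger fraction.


10/13 = 0.7692
31/50 = 0.6200
0.7692 > 0.6200, so 10:13 is greater
= 10:13

10:13


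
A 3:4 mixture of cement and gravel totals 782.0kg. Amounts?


Total parts = 3 + 4 = 7
cement: 782.0 × 3/7 = 335.1kg
gravel: 782.0 × 4/7 = 446.9kg
= 335.1kg and 446.9kg

335.1kg and 446.9kg


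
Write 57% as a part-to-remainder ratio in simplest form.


57% means 57 parts out of 100; remainder = 43
Part : remainder = 57:43
GCD = 1
= 57:43

57:43


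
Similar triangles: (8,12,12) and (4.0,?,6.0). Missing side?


Scale factor = 4.0/8 = 0.5
Missing side = 12 × 0.5
= 6.0

6.0


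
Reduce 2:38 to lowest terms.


GCD(2, 38) = 2
2/2 : 38/2
= 1:19

1:19


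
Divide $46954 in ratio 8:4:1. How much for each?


Total parts = 8 + 4 + 1 = 13
Part 1: 46954 × 8/13 = 28894.77
Part 2: 46954 × 4/13 = 14447.38
Part 3: 46954 × 1/13 = 3611.85
= Part 1: $28894.77, Part 2: $14447.38, Part 3: $3611.85

Part 1: $28894.77, Part 2: $14447.38, Part 3: $3611.85


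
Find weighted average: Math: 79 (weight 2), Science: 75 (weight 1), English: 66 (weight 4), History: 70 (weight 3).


Numerator = 79×2 + 75×1 + 66×4 + 70×3
= 158 + 75 + 264 + 210
= 707
Total weight = 10
Weighted avg = 707/10
= 70.70

70.70


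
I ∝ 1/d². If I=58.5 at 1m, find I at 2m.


I₁d₁² = I₂d₂²
I₂ = I₁ × (d₁/d₂)²
= 58.5 × (1/2)²
= 58.5 × 1/4
= 58.5/4
= 14.6250

14.6250


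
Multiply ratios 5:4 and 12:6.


Compound ratio = (5×12) : (4×6)
= 60:24
GCD = 12
= 5:2

5:2


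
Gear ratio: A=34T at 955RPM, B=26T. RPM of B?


Gear ratio = 34:26 = 17:13
RPM_B = RPM_A × (teeth_A / teeth_B)
= 955 × (34/26)
= 1248.8 RPM

1248.8 RPM


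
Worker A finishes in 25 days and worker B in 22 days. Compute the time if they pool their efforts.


Rate of A = 1/25 per day
Rate of B = 1/22 per day
Combined rate = 1/25 + 1/22 = 47/550 ≈ 0.0855 per day
Days = 1 / combined rate = 550/47
≈ 11.70 days

11.70 days


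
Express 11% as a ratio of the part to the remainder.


11% means 11 parts out of 100; remainder = 89
Part : remainder = 11:89
GCD = 1
= 11:89

11:89


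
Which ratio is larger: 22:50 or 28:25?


22/50 = 0.4400
28/25 = 1.1200
0.4400 < 1.1200, so 22:50 is less
= 28:25

28:25


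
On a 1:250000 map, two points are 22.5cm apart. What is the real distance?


Real distance = map distance × scale
= 22.5cm × 250000
= 5625000 cm = 56250.0 m
= 56.250 km

56.250 km


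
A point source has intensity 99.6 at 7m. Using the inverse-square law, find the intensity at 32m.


I₁d₁² = I₂d₂²
I₂ = I₁ × (d₁/d₂)²
= 99.6 × (7/32)²
= 99.6 × 49/1024
= 4880.4/1024
≈ 4.7660

4.7660


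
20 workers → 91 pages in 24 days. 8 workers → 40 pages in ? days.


Days ∝ work / workers, so d₂ = d₁ × (m₁/m₂) × (w₂/w₁)
Workers factor (inverse): 20/8 = 2.5000
Work factor (direct): 40/91 ≈ 0.4396
d₂ = 24 × 20/8 × 40/91 = (24 × 20 × 40) / (8 × 91) = 19200/728
≈ 26.37 days

26.37 days


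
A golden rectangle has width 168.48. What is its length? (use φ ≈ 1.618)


φ = (1 + √5) / 2 ≈ 1.618
Length = width × φ = 168.48 × 1.618 = 272.60064
≈ 272.60

272.60


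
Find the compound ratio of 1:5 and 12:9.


Compound ratio = (1×12) : (5×9)
= 12:45
GCD = 3
= 4:15

4:15


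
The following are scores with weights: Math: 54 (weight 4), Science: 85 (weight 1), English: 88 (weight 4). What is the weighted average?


Numerator = 54×4 + 85×1 + 88×4
= 216 + 85 + 352
= 653
Total weight = 9
Weighted avg = 653/9
= 72.56

72.56


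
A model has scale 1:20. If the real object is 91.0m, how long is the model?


Model size = real / scale
= 91.0 / 20
= 4.5500 m

4.5500 m


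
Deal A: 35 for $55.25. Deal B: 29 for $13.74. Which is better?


Deal A: $55.25/35 = $1.5786/unit
Deal B: $13.74/29 = $0.4738/unit
B is cheaper per unit
= Deal B

Deal B


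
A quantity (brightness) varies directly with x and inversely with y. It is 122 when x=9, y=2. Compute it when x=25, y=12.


z = k·x/y
Solve for k using the known point: k = z·y/x = 122×2/9 = 244/9 ≈ 27.1111
Now evaluate at x=25, y=12:
z = k × 25 / 12 = (244 × 25) / (9 × 12) = 6100/108
≈ 56.4815

56.4815


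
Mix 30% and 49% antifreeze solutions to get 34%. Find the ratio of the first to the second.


Let x parts of 30% mix with y parts of 49%.
30x + 49y = 34(x + y)
30x + 49y = 34x + 34y
x(30 - 34) = y(34 - 49)
x/y = (49 - 34)/(34 - 30) = 15/4
Simplify: 15:4
= 15:4

15:4


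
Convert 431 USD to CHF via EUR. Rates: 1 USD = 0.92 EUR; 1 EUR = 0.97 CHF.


Step 1: 431 USD × 0.92 = 396.52 EUR
Step 2: 396.52 EUR × 0.97 = 384.62 CHF
Implied rate USD→CHF = 0.92 × 0.97 = 0.8924
= 384.62 CHF

384.62 CHF


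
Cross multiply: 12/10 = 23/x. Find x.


Cross multiply: 12 × x = 10 × 23
12x = 230
x = 230 / 12
= 19.17

19.17


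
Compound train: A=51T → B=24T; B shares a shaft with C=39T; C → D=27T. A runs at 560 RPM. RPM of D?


Stage 1: RPM_B = RPM_A × t_A/t_B = 560 × 51/24 = 28560/24 = 1190.00
B and C share a shaft → RPM_C = RPM_B
Stage 2: RPM_D = RPM_C × t_C/t_D = RPM_A × (t_A×t_C)/(t_B×t_D)
Overall ratio = (51×39)/(24×27) = 1989/648
RPM_D = 560 × 1989/648 = 1113840/648
≈ 1718.89 RPM

1718.89 RPM


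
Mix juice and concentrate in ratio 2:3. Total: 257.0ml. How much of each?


Total parts = 2 + 3 = 5
juice: 257.0 × 2/5 = 102.8ml
concentrate: 257.0 × 3/5 = 154.2ml
= 102.8ml and 154.2ml

102.8ml and 154.2ml


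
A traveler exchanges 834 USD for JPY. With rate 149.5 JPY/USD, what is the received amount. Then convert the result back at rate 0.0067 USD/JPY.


Amount × rate = 834 × 149.5 = 124683.00 JPY
Round-trip: 124683.00 × 0.0067 = 835.38 USD
= 124683.00 JPY, then 835.38 USD

124683.00 JPY, then 835.38 USD


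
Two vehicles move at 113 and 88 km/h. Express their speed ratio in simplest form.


Ratio = 113:88
GCD = 1
Simplified = 113:88
Time ratio (same distance) = 88:113
Speed ratio = 113:88

113:88


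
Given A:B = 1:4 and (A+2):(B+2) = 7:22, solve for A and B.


Let A = 1k, B = 4k.
(1k + 2) / (4k + 2) = 7/22
Cross-multiply: 22(1k + 2) = 7(4k + 2)
22k + 44 = 28k + 14
22k - 28k = 14 - 44
-6k = -30
k = -30/-6 = 5
A = 1×5 = 5, B = 4×5 = 20
= A = 5, B = 20

A = 5, B = 20


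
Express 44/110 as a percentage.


Percentage = (part / whole) × 100
= (44 / 110) × 100
= 40.00%

40.00%


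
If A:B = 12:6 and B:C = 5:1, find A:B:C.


Match B: multiply A:B by 5 → 60:30
Multiply B:C by 6 → 30:6
Combined: 60:30:6
GCD = 6
= 10:5:1

10:5:1


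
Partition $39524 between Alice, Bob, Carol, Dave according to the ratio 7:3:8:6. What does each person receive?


Total parts = 7 + 3 + 8 + 6 = 24
Alice: 39524 × 7/24 = 11527.83
Bob: 39524 × 3/24 = 4940.50
Carol: 39524 × 8/24 = 13174.67
Dave: 39524 × 6/24 = 9881.00
= Alice: $11527.83, Bob: $4940.50, Carol: $13174.67, Dave: $9881.00

Alice: $11527.83, Bob: $4940.50, Carol: $13174.67, Dave: $9881.00


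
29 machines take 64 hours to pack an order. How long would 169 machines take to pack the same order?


Inverse proportion: x × y = constant
k = 29 × 64 = 1856
y₂ = k / 169 = 1856 / 169
= 10.98

10.98


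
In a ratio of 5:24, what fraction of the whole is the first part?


Total parts = 5 + 24 = 29
First part: 5/29 = 5/29
= 5/29

5/29


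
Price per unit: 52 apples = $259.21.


Unit rate = total / quantity
= 259.21 / 52
= $4.98 per unit

$4.98 per unit


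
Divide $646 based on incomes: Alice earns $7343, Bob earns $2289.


Total income = 7343 + 2289 = $9632
Alice: $646 × 7343/9632 = $492.48
Bob: $646 × 2289/9632 = $153.52
= Alice: $492.48, Bob: $153.52

Alice: $492.48, Bob: $153.52


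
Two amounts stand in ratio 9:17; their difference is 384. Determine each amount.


Let A = 9k, B = 17k.
17k - 9k = 384
8k = 384 → k = 384/8 = 48
A = 9×48 = 432, B = 17×48 = 816
= A = 432, B = 816

A = 432, B = 816


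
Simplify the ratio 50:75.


GCD(50, 75) = 25
50/25 : 75/25
= 2:3

2:3


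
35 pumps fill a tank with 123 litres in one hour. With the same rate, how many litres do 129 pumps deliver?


Direct proportion: y/x = constant
k = 123/35 ≈ 3.5143
y₂ = k × 129 = 123 × 129 / 35 = 15867/35
≈ 453.34

453.34


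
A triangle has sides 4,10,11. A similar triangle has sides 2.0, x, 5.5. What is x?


Scale factor = 2.0/4 = 0.5
Missing side = 10 × 0.5
= 5.0

5.0


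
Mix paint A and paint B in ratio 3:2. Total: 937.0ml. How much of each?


Total parts = 3 + 2 = 5
paint A: 937.0 × 3/5 = 562.2ml
paint B: 937.0 × 2/5 = 374.8ml
= 562.2ml and 374.8ml

562.2ml and 374.8ml


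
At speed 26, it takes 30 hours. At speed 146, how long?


Inverse proportion: x × y = constant
k = 26 × 30 = 780
y₂ = k / 146 = 780 / 146
= 5.34

5.34


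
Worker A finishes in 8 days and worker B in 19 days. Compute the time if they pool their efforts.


Rate of A = 1/8 per day
Rate of B = 1/19 per day
Combined rate = 1/8 + 1/19 = 27/152 ≈ 0.1776 per day
Days = 1 / combined rate = 152/27
≈ 5.63 days

5.63 days


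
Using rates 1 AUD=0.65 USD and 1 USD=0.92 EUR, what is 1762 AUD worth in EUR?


Step 1: 1762 AUD × 0.65 = 1145.30 USD
Step 2: 1145.30 USD × 0.92 = 1053.68 EUR
Implied rate AUD→EUR = 0.65 × 0.92 = 0.5980
= 1053.68 EUR

1053.68 EUR


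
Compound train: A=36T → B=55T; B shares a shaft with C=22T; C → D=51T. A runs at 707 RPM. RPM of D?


Stage 1: RPM_B = RPM_A × t_A/t_B = 707 × 36/55 = 25452/55 ≈ 462.76
B and C share a shaft → RPM_C = RPM_B
Stage 2: RPM_D = RPM_C × t_C/t_D = RPM_A × (t_A×t_C)/(t_B×t_D)
Overall ratio = (36×22)/(55×51) = 792/2805
RPM_D = 707 × 792/2805 = 559944/2805
≈ 199.62 RPM

199.62 RPM


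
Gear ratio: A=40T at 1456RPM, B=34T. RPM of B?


Gear ratio = 40:34 = 20:17
RPM_B = RPM_A × (teeth_A / teeth_B)
= 1456 × (40/34)
= 1712.9 RPM

1712.9 RPM


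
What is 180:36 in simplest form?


GCD(180, 36) = 36
180/36 : 36/36
= 5:1

5:1


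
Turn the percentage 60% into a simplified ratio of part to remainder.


60% means 60 parts out of 100; remainder = 40
Part : remainder = 60:40
GCD = 20
= 3:2

3:2


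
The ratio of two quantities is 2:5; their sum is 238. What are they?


Let A = 2k, B = 5k.
2k + 5k = 238
7k = 238 → k = 238/7 = 34
A = 2×34 = 68, B = 5×34 = 170
= A = 68, B = 170

A = 68, B = 170


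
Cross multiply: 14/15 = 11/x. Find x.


Cross multiply: 14 × x = 15 × 11
14x = 165
x = 165 / 14
= 11.79

11.79


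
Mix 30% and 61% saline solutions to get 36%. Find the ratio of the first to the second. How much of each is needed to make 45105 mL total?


Let x parts of 30% mix with y parts of 61%.
30x + 61y = 36(x + y)
30x + 61y = 36x + 36y
x(30 - 36) = y(36 - 61)
x/y = (61 - 36)/(36 - 30) = 25/6
Simplify: 25:6
Total parts = 31; one part = 45105/31 = 1455.00 mL
30% solution: 25×1455.00 = 36375.00 mL
61% solution: 6×1455.00 = 8730.00 mL
= ratio 25:6; 36375.00 mL and 8730.00 mL

ratio 25:6; 36375.00 mL and 8730.00 mL


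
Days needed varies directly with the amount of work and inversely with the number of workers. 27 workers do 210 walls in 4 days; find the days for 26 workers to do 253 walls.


Days ∝ work / workers, so d₂ = d₁ × (m₁/m₂) × (w₂/w₁)
Workers factor (inverse): 27/26 ≈ 1.0385
Work factor (direct): 253/210 ≈ 1.2048
d₂ = 4 × 27/26 × 253/210 = (4 × 27 × 253) / (26 × 210) = 27324/5460
≈ 5.00 days

5.00 days


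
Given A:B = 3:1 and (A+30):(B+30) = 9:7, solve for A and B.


Let A = 3k, B = 1k.
(3k + 30) / (1k + 30) = 9/7
Cross-multiply: 7(3k + 30) = 9(1k + 30)
21k + 210 = 9k + 270
21k - 9k = 270 - 210
12k = 60
k = 60/12 = 5
A = 3×5 = 15, B = 1×5 = 5
= A = 15, B = 5

A = 15, B = 5


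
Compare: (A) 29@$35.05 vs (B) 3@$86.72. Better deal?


Deal A: $35.05/29 = $1.2086/unit
Deal B: $86.72/3 = $28.9067/unit
A is cheaper per unit
= Deal A

Deal A


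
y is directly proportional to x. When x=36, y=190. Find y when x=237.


Direct proportion: y/x = constant
k = 190/36 ≈ 5.2778
y₂ = k × 237 = 190 × 237 / 36 = 45030/36
≈ 1250.83

1250.83


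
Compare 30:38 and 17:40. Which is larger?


30/38 = 0.7895
17/40 = 0.4250
0.7895 > 0.4250, so 30:38 is greater
= 30:38

30:38


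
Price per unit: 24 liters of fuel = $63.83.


Unit rate = total / quantity
= 63.83 / 24
= $2.66 per unit

$2.66 per unit


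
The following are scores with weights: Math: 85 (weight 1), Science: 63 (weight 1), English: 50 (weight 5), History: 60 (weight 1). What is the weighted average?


Numerator = 85×1 + 63×1 + 50×5 + 60×1
= 85 + 63 + 250 + 60
= 458
Total weight = 8
Weighted avg = 458/8
= 57.25

57.25


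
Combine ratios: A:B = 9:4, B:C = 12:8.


Match B: multiply A:B by 12 → 108:48
Multiply B:C by 4 → 48:32
Combined: 108:48:32
GCD = 4
= 27:12:8

27:12:8


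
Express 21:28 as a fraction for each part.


Total parts = 21 + 28 = 49
First part: 21/49 = 3/7
Second part: 28/49 = 4/7
= 3/7 and 4/7

3/7 and 4/7


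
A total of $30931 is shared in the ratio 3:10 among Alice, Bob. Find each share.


Total parts = 3 + 10 = 13
Alice: 30931 × 3/13 = 7137.92
Bob: 30931 × 10/13 = 23793.08
= Alice: $7137.92, Bob: $23793.08

Alice: $7137.92, Bob: $23793.08


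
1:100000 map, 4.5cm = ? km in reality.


Real distance = map distance × scale
= 4.5cm × 100000
= 450000 cm = 4500.0 m
= 4.500 km

4.500 km


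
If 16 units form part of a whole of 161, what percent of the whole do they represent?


Percentage = (part / whole) × 100
= (16 / 161) × 100
≈ 9.94%

9.94%


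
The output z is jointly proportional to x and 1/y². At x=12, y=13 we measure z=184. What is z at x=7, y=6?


z = k·x/y²
Solve for k using the known point: k = z·y²/x = 184×169/12 = 31096/12 ≈ 2591.3333
Now evaluate at x=7, y=6:
z = k × 7 / 36 = (31096 × 7) / (12 × 36) = 217672/432
≈ 503.8704

503.8704


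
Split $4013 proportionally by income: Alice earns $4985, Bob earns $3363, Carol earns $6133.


Total income = 4985 + 3363 + 6133 = $14481
Alice: $4013 × 4985/14481 = $1381.45
Bob: $4013 × 3363/14481 = $931.96
Carol: $4013 × 6133/14481 = $1699.59
= Alice: $1381.45, Bob: $931.96, Carol: $1699.59

Alice: $1381.45, Bob: $931.96, Carol: $1699.59


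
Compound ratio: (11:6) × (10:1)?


Compound ratio = (11×10) : (6×1)
= 110:6
GCD = 2
= 55:3

55:3


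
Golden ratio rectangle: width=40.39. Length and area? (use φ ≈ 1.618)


φ = (1 + √5) / 2 ≈ 1.618
Length = width × φ = 40.39 × 1.618 = 65.35102
≈ 65.35
Area = width × length = 40.39 × 65.35102 = 2639.5276978 ≈ 2639.53
= Length: 65.35, Area: 2639.53

Length: 65.35, Area: 2639.53


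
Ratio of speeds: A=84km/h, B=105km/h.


Ratio = 84:105
GCD = 21
Simplified = 4:5
Time ratio (same distance) = 5:4
Speed ratio = 4:5

4:5


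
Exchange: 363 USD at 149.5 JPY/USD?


Amount × rate = 363 × 149.5
= 54268.50 JPY

54268.50 JPY


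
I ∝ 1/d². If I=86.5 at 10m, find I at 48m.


I₁d₁² = I₂d₂²
I₂ = I₁ × (d₁/d₂)²
= 86.5 × (10/48)²
= 86.5 × 100/2304
= 8650/2304
≈ 3.7543

3.7543


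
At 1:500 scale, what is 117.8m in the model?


Model size = real / scale
= 117.8 / 500
= 0.2356 m

0.2356 m


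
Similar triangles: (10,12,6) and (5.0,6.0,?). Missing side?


Scale factor = 5.0/10 = 0.5
Missing side = 6 × 0.5
= 3.0

3.0


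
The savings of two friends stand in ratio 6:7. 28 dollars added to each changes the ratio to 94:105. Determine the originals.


Let A = 6k, B = 7k.
(6k + 28) / (7k + 28) = 94/105
Cross-multiply: 105(6k + 28) = 94(7k + 28)
630k + 2940 = 658k + 2632
630k - 658k = 2632 - 2940
-28k = -308
k = -308/-28 = 11
A = 6×11 = 66, B = 7×11 = 77
= A = 66, B = 77

A = 66, B = 77


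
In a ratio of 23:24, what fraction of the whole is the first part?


Total parts = 23 + 24 = 47
First part: 23/47 = 23/47
= 23/47

23/47


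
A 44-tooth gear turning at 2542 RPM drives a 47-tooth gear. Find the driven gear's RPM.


Gear ratio = 44:47 = 44:47
RPM_B = RPM_A × (teeth_A / teeth_B)
= 2542 × (44/47)
= 2379.7 RPM

2379.7 RPM


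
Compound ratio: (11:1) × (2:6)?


Compound ratio = (11×2) : (1×6)
= 22:6
GCD = 2
= 11:3

11:3


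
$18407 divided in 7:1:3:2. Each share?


Total parts = 7 + 1 + 3 + 2 = 13
Part 1: 18407 × 7/13 = 9911.46
Part 2: 18407 × 1/13 = 1415.92
Part 3: 18407 × 3/13 = 4247.77
Part 4: 18407 × 2/13 = 2831.85
= Part 1: $9911.46, Part 2: $1415.92, Part 3: $4247.77, Part 4: $2831.85

Part 1: $9911.46, Part 2: $1415.92, Part 3: $4247.77, Part 4: $2831.85


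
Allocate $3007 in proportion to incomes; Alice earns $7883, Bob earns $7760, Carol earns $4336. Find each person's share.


Total income = 7883 + 7760 + 4336 = $19979
Alice: $3007 × 7883/19979 = $1186.45
Bob: $3007 × 7760/19979 = $1167.94
Carol: $3007 × 4336/19979 = $652.60
= Alice: $1186.45, Bob: $1167.94, Carol: $652.60

Alice: $1186.45, Bob: $1167.94, Carol: $652.60


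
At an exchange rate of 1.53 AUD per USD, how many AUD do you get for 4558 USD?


Amount × rate = 4558 × 1.53
= 6973.74 AUD

6973.74 AUD


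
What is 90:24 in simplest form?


GCD(90, 24) = 6
90/6 : 24/6
= 15:4

15:4


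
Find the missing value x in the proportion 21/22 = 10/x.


Cross multiply: 21 × x = 22 × 10
21x = 220
x = 220 / 21
= 10.48

10.48


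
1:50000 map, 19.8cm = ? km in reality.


Real distance = map distance × scale
= 19.8cm × 50000
= 990000 cm = 9900.0 m
= 9.900 km

9.900 km


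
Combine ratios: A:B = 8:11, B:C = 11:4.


Match B: multiply A:B by 11 → 88:121
Multiply B:C by 11 → 121:44
Combined: 88:121:44
GCD = 11
= 8:11:4

8:11:4


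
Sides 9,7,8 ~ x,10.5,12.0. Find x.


Scale factor = 10.5/7 = 1.5
Missing side = 9 × 1.5
= 13.5

13.5


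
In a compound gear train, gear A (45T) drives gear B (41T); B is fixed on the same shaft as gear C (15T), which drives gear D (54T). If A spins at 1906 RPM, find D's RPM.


Stage 1: RPM_B = RPM_A × t_A/t_B = 1906 × 45/41 = 85770/41 ≈ 2091.95
B and C share a shaft → RPM_C = RPM_B
Stage 2: RPM_D = RPM_C × t_C/t_D = RPM_A × (t_A×t_C)/(t_B×t_D)
Overall ratio = (45×15)/(41×54) = 675/2214
RPM_D = 1906 × 675/2214 = 1286550/2214
≈ 581.10 RPM

581.10 RPM


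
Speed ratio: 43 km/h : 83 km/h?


Ratio = 43:83
GCD = 1
Simplified = 43:83
Time ratio (same distance) = 83:43
Speed ratio = 43:83

43:83


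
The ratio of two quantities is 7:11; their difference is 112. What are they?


Let A = 7k, B = 11k.
11k - 7k = 112
4k = 112 → k = 112/4 = 28
A = 7×28 = 196, B = 11×28 = 308
= A = 196, B = 308

A = 196, B = 308


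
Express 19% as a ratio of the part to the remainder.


19% means 19 parts out of 100; remainder = 81
Part : remainder = 19:81
GCD = 1
= 19:81

19:81


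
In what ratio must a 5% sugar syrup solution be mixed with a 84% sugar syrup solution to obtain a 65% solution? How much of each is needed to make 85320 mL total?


Let x parts of 5% mix with y parts of 84%.
5x + 84y = 65(x + y)
5x + 84y = 65x + 65y
x(5 - 65) = y(65 - 84)
x/y = (84 - 65)/(65 - 5) = 19/60
Simplify: 19:60
Total parts = 79; one part = 85320/79 = 1080.00 mL
5% solution: 19×1080.00 = 20520.00 mL
84% solution: 60×1080.00 = 64800.00 mL
= ratio 19:60; 20520.00 mL and 64800.00 mL

ratio 19:60; 20520.00 mL and 64800.00 mL


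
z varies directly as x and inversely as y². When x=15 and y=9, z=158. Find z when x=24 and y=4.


z = k·x/y²
Solve for k using the known point: k = z·y²/x = 158×81/15 = 12798/15 = 853.2000
Now evaluate at x=24, y=4:
z = k × 24 / 16 = (12798 × 24) / (15 × 16) = 307152/240
= 1279.8000

1279.8000


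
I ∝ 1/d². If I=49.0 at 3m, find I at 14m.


I₁d₁² = I₂d₂²
I₂ = I₁ × (d₁/d₂)²
= 49.0 × (3/14)²
= 49.0 × 9/196
= 441/196
= 2.2500

2.2500


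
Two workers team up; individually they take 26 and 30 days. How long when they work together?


Rate of A = 1/26 per day
Rate of B = 1/30 per day
Combined rate = 1/26 + 1/30 = 56/780 ≈ 0.0718 per day
Days = 1 / combined rate = 780/56
≈ 13.93 days

13.93 days


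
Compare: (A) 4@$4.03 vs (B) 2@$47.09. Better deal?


Deal A: $4.03/4 = $1.0075/unit
Deal B: $47.09/2 = $23.5450/unit
A is cheaper per unit
= Deal A

Deal A


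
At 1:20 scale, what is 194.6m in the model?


Model size = real / scale
= 194.6 / 20
= 9.7300 m

9.7300 m


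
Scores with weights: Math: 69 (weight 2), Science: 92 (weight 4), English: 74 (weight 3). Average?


Numerator = 69×2 + 92×4 + 74×3
= 138 + 368 + 222
= 728
Total weight = 9
Weighted avg = 728/9
= 80.89

80.89


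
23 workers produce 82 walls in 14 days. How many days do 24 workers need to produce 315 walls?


Days ∝ work / workers, so d₂ = d₁ × (m₁/m₂) × (w₂/w₁)
Workers factor (inverse): 23/24 ≈ 0.9583
Work factor (direct): 315/82 ≈ 3.8415
d₂ = 14 × 23/24 × 315/82 = (14 × 23 × 315) / (24 × 82) = 101430/1968
≈ 51.54 days

51.54 days


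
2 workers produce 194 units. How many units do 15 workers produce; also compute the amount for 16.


Direct proportion: y/x = constant
k = 194/2 = 97.0000
y at x=15: k × 15 = 194 × 15 / 2 = 2910/2 = 1455.00
y at x=16: k × 16 = 194 × 16 / 2 = 3104/2 = 1552.00
= 1455.00 and 1552.00

1455.00 and 1552.00


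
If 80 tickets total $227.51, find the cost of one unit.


Unit rate = total / quantity
= 227.51 / 80
= $2.84 per unit

$2.84 per unit


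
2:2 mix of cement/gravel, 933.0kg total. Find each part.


Total parts = 2 + 2 = 4
cement: 933.0 × 2/4 = 466.5kg
gravel: 933.0 × 2/4 = 466.5kg
= 466.5kg and 466.5kg

466.5kg and 466.5kg


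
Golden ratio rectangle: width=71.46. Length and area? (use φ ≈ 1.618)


φ = (1 + √5) / 2 ≈ 1.618
Length = width × φ = 71.46 × 1.618 = 115.62228
≈ 115.62
Area = width × length = 71.46 × 115.62228 = 8262.3681288 ≈ 8262.37
= Length: 115.62, Area: 8262.37

Length: 115.62, Area: 8262.37


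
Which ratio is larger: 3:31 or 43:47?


3/31 = 0.0968
43/47 = 0.9149
0.0968 < 0.9149, so 3:31 is less
= 43:47

43:47


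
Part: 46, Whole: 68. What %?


Percentage = (part / whole) × 100
= (46 / 68) × 100
≈ 67.65%

67.65%


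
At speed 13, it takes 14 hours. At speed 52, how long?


Inverse proportion: x × y = constant
k = 13 × 14 = 182
y₂ = k / 52 = 182 / 52
= 3.50

3.50


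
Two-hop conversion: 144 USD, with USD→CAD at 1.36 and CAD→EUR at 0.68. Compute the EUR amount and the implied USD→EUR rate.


Step 1: 144 USD × 1.36 = 195.84 CAD
Step 2: 195.84 CAD × 0.68 = 133.17 EUR
Implied rate USD→EUR = 1.36 × 0.68 = 0.9248
= 133.17 EUR; implied rate 0.9248 EUR/USD

133.17 EUR; implied rate 0.9248 EUR/USD


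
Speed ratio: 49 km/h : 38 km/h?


Ratio = 49:38
GCD = 1
Simplified = 49:38
Time ratio (same distance) = 38:49
Speed ratio = 49:38

49:38


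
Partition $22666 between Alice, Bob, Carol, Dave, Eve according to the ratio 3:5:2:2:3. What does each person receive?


Total parts = 3 + 5 + 2 + 2 + 3 = 15
Alice: 22666 × 3/15 = 4533.20
Bob: 22666 × 5/15 = 7555.33
Carol: 22666 × 2/15 = 3022.13
Dave: 22666 × 2/15 = 3022.13
Eve: 22666 × 3/15 = 4533.20
= Alice: $4533.20, Bob: $7555.33, Carol: $3022.13, Dave: $3022.13, Eve: $4533.20

Alice: $4533.20, Bob: $7555.33, Carol: $3022.13, Dave: $3022.13, Eve: $4533.20


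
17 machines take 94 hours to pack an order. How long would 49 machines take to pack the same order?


Inverse proportion: x × y = constant
k = 17 × 94 = 1598
y₂ = k / 49 = 1598 / 49
= 32.61

32.61


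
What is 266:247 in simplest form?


GCD(266, 247) = 19
266/19 : 247/19
= 14:13

14:13


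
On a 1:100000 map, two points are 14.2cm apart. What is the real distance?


Real distance = map distance × scale
= 14.2cm × 100000
= 1420000 cm = 14200.0 m
= 14.200 km

14.200 km


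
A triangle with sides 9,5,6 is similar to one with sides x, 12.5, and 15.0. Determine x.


Scale factor = 12.5/5 = 2.5
Missing side = 9 × 2.5
= 22.5

22.5


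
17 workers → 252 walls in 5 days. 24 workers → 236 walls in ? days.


Days ∝ work / workers, so d₂ = d₁ × (m₁/m₂) × (w₂/w₁)
Workers factor (inverse): 17/24 ≈ 0.7083
Work factor (direct): 236/252 ≈ 0.9365
d₂ = 5 × 17/24 × 236/252 = (5 × 17 × 236) / (24 × 252) = 20060/6048
≈ 3.32 days

3.32 days


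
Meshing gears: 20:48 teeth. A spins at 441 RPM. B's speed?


Gear ratio = 20:48 = 5:12
RPM_B = RPM_A × (teeth_A / teeth_B)
= 441 × (20/48)
= 183.8 RPM

183.8 RPM


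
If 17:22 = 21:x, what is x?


Cross multiply: 17 × x = 22 × 21
17x = 462
x = 462 / 17
= 27.18

27.18


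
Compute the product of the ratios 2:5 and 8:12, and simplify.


Compound ratio = (2×8) : (5×12)
= 16:60
GCD = 4
= 4:15

4:15


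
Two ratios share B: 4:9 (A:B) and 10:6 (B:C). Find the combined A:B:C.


Match B: multiply A:B by 10 → 40:90
Multiply B:C by 9 → 90:54
Combined: 40:90:54
GCD = 2
= 20:45:27

20:45:27


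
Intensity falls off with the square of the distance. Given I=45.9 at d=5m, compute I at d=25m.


I₁d₁² = I₂d₂²
I₂ = I₁ × (d₁/d₂)²
= 45.9 × (5/25)²
= 45.9 × 25/625
= 1147.5/625
= 1.8360

1.8360


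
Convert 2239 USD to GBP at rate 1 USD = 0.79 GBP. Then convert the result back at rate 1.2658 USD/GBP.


Amount × rate = 2239 × 0.79 = 1768.81 GBP
Round-trip: 1768.81 × 1.2658 = 2238.96 USD
= 1768.81 GBP, then 2238.96 USD

1768.81 GBP, then 2238.96 USD


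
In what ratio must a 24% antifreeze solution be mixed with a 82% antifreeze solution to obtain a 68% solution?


Let x parts of 24% mix with y parts of 82%.
24x + 82y = 68(x + y)
24x + 82y = 68x + 68y
x(24 - 68) = y(68 - 82)
x/y = (82 - 68)/(68 - 24) = 14/44
Simplify: 7:22
= 7:22

7:22


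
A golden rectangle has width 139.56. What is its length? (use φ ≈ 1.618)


φ = (1 + √5) / 2 ≈ 1.618
Length = width × φ = 139.56 × 1.618 = 225.80808
≈ 225.81

225.81


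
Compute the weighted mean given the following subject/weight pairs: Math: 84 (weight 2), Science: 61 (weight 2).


Numerator = 84×2 + 61×2
= 168 + 122
= 290
Total weight = 4
Weighted avg = 290/4
= 72.50

72.50


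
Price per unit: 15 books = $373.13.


Unit rate = total / quantity
= 373.13 / 15
= $24.88 per unit

$24.88 per unit


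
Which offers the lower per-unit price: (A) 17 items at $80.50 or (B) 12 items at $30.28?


Deal A: $80.50/17 = $4.7353/unit
Deal B: $30.28/12 = $2.5233/unit
B is cheaper per unit
= Deal B

Deal B


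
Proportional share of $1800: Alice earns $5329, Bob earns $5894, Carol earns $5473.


Total income = 5329 + 5894 + 5473 = $16696
Alice: $1800 × 5329/16696 = $574.52
Bob: $1800 × 5894/16696 = $635.43
Carol: $1800 × 5473/16696 = $590.05
= Alice: $574.52, Bob: $635.43, Carol: $590.05

Alice: $574.52, Bob: $635.43, Carol: $590.05


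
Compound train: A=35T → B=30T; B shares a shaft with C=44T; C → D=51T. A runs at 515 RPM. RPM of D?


Stage 1: RPM_B = RPM_A × t_A/t_B = 515 × 35/30 = 18025/30 ≈ 600.83
B and C share a shaft → RPM_C = RPM_B
Stage 2: RPM_D = RPM_C × t_C/t_D = RPM_A × (t_A×t_C)/(t_B×t_D)
Overall ratio = (35×44)/(30×51) = 1540/1530
RPM_D = 515 × 1540/1530 = 793100/1530
≈ 518.37 RPM

518.37 RPM


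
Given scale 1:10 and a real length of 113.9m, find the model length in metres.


Model size = real / scale
= 113.9 / 10
= 11.3900 m

11.3900 m


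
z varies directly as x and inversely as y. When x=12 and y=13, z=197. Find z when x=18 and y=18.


z = k·x/y
Solve for k using the known point: k = z·y/x = 197×13/12 = 2561/12 ≈ 213.4167
Now evaluate at x=18, y=18:
z = k × 18 / 18 = (2561 × 18) / (12 × 18) = 46098/216
≈ 213.4167

213.4167


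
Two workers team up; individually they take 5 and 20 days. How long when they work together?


Rate of A = 1/5 per day
Rate of B = 1/20 per day
Combined rate = 1/5 + 1/20 = 25/100 = 0.2500 per day
Days = 1 / combined rate = 100/25
= 4.00 days

4.00 days


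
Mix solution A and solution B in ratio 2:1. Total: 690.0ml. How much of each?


Total parts = 2 + 1 = 3
solution A: 690.0 × 2/3 = 460.0ml
solution B: 690.0 × 1/3 = 230.0ml
= 460.0ml and 230.0ml

460.0ml and 230.0ml


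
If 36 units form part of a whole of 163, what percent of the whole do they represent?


Percentage = (part / whole) × 100
= (36 / 163) × 100
≈ 22.09%

22.09%


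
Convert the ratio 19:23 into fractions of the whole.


Total parts = 19 + 23 = 42
First part: 19/42 = 19/42
Second part: 23/42 = 23/42
= 19/42 and 23/42

19/42 and 23/42


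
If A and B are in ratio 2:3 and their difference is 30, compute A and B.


Let A = 2k, B = 3k.
3k - 2k = 30
1k = 30 → k = 30/1 = 30
A = 2×30 = 60, B = 3×30 = 90
= A = 60, B = 90

A = 60, B = 90


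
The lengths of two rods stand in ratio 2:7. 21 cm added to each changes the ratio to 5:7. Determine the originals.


Let A = 2k, B = 7k.
(2k + 21) / (7k + 21) = 5/7
Cross-multiply: 7(2k + 21) = 5(7k + 21)
14k + 147 = 35k + 105
14k - 35k = 105 - 147
-21k = -42
k = -42/-21 = 2
A = 2×2 = 4, B = 7×2 = 14
= A = 4, B = 14

A = 4, B = 14


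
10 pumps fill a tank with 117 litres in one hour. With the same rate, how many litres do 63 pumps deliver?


Direct proportion: y/x = constant
k = 117/10 = 11.7000
y₂ = k × 63 = 117 × 63 / 10 = 7371/10
= 737.10

737.10


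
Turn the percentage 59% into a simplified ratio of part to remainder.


59% means 59 parts out of 100; remainder = 41
Part : remainder = 59:41
GCD = 1
= 59:41

59:41


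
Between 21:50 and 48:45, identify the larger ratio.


21/50 = 0.4200
48/45 = 1.0667
0.4200 < 1.0667, so 21:50 is less
= 48:45

48:45


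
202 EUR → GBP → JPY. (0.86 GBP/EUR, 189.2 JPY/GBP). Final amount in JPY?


Step 1: 202 EUR × 0.86 = 173.72 GBP
Step 2: 173.72 GBP × 189.2 = 32867.82 JPY
Implied rate EUR→JPY = 0.86 × 189.2 = 162.7120
= 32867.82 JPY

32867.82 JPY


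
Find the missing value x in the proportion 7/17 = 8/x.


Cross multiply: 7 × x = 17 × 8
7x = 136
x = 136 / 7
= 19.43

19.43


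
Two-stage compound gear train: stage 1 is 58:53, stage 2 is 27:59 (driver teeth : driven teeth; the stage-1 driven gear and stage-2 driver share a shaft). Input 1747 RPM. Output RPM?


Stage 1: RPM_B = RPM_A × t_A/t_B = 1747 × 58/53 = 101326/53 ≈ 1911.81
B and C share a shaft → RPM_C = RPM_B
Stage 2: RPM_D = RPM_C × t_C/t_D = RPM_A × (t_A×t_C)/(t_B×t_D)
Overall ratio = (58×27)/(53×59) = 1566/3127
RPM_D = 1747 × 1566/3127 = 2735802/3127
≈ 874.90 RPM

874.90 RPM


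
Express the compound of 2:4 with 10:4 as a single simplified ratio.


Compound ratio = (2×10) : (4×4)
= 20:16
GCD = 4
= 5:4

5:4


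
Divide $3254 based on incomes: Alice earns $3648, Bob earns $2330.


Total income = 3648 + 2330 = $5978
Alice: $3254 × 3648/5978 = $1985.71
Bob: $3254 × 2330/5978 = $1268.29
= Alice: $1985.71, Bob: $1268.29

Alice: $1985.71, Bob: $1268.29


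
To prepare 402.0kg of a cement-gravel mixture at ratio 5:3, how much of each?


Total parts = 5 + 3 = 8
cement: 402.0 × 5/8 = 251.3kg
gravel: 402.0 × 3/8 = 150.8kg
= 251.3kg and 150.8kg

251.3kg and 150.8kg


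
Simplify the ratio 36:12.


GCD(36, 12) = 12
36/12 : 12/12
= 3:1

3:1


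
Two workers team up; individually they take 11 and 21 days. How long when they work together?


Rate of A = 1/11 per day
Rate of B = 1/21 per day
Combined rate = 1/11 + 1/21 = 32/231 ≈ 0.1385 per day
Days = 1 / combined rate = 231/32
≈ 7.22 days

7.22 days


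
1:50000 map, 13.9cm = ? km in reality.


Real distance = map distance × scale
= 13.9cm × 50000
= 695000 cm = 6950.0 m
= 6.950 km

6.950 km


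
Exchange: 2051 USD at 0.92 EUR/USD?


Amount × rate = 2051 × 0.92
= 1886.92 EUR

1886.92 EUR


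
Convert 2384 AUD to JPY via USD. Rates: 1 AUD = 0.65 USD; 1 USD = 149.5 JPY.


Step 1: 2384 AUD × 0.65 = 1549.60 USD
Step 2: 1549.60 USD × 149.5 = 231665.20 JPY
Implied rate AUD→JPY = 0.65 × 149.5 = 97.1750
= 231665.20 JPY

231665.20 JPY


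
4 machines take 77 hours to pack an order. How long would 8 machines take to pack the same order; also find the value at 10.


Inverse proportion: x × y = constant
k = 4 × 77 = 308
At x=8: k/8 = 38.50
At x=10: k/10 = 30.80
= 38.50 and 30.80

38.50 and 30.80


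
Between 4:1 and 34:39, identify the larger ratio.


4/1 = 4.0000
34/39 = 0.8718
4.0000 > 0.8718, so 4:1 is greater
= 4:1

4:1


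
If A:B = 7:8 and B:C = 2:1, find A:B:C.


Match B: multiply A:B by 2 → 14:16
Multiply B:C by 8 → 16:8
Combined: 14:16:8
GCD = 2
= 7:8:4

7:8:4


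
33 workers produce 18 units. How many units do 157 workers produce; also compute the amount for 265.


Direct proportion: y/x = constant
k = 18/33 ≈ 0.5455
y at x=157: k × 157 = 18 × 157 / 33 = 2826/33 ≈ 85.64
y at x=265: k × 265 = 18 × 265 / 33 = 4770/33 ≈ 144.55
= 85.64 and 144.55

85.64 and 144.55
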